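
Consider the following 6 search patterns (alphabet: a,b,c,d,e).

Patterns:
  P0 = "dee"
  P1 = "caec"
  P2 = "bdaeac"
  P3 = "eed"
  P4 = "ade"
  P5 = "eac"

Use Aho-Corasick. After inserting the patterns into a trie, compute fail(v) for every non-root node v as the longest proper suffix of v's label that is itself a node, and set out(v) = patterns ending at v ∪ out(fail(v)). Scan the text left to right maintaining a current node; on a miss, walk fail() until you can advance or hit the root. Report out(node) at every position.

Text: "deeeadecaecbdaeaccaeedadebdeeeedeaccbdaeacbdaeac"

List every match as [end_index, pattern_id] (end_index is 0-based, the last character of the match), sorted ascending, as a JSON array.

Build:
Trie nodes:
  0='ε' goto a→17 b→8 c→4 d→1 e→14
  1='d' goto e→2
  2='de' goto e→3
  3='dee' goto ·  [P0 ends]
  4='c' goto a→5
  5='ca' goto e→6
  6='cae' goto c→7
  7='caec' goto ·  [P1 ends]
  8='b' goto d→9
  9='bd' goto a→10
  10='bda' goto e→11
  11='bdae' goto a→12
  12='bdaea' goto c→13
  13='bdaeac' goto ·  [P2 ends]
  14='e' goto a→20 e→15
  15='ee' goto d→16
  16='eed' goto ·  [P3 ends]
  17='a' goto d→18
  18='ad' goto e→19
  19='ade' goto ·  [P4 ends]
  20='ea' goto c→21
  21='eac' goto ·  [P5 ends]

Failure links (BFS by depth):
  n1('d'): parent n0 fail=0; on 'd' 0 → fail=0;  out ∅∪∅=∅
  n4('c'): parent n0 fail=0; on 'c' 0 → fail=0;  out ∅∪∅=∅
  n8('b'): parent n0 fail=0; on 'b' 0 → fail=0;  out ∅∪∅=∅
  n14('e'): parent n0 fail=0; on 'e' 0 → fail=0;  out ∅∪∅=∅
  n17('a'): parent n0 fail=0; on 'a' 0 → fail=0;  out ∅∪∅=∅
  n2('de'): parent n1 fail=0; on 'e' 0 → fail=14;  out ∅∪∅=∅
  n5('ca'): parent n4 fail=0; on 'a' 0 → fail=17;  out ∅∪∅=∅
  n9('bd'): parent n8 fail=0; on 'd' 0 → fail=1;  out ∅∪∅=∅
  n15('ee'): parent n14 fail=0; on 'e' 0 → fail=14;  out ∅∪∅=∅
  n18('ad'): parent n17 fail=0; on 'd' 0 → fail=1;  out ∅∪∅=∅
  n20('ea'): parent n14 fail=0; on 'a' 0 → fail=17;  out ∅∪∅=∅
  n3('dee'): parent n2 fail=14; on 'e' 14 → fail=15;  out {0}∪∅={0}
  n6('cae'): parent n5 fail=17; on 'e' 17→0 → fail=14;  out ∅∪∅=∅
  n10('bda'): parent n9 fail=1; on 'a' 1→0 → fail=17;  out ∅∪∅=∅
  n16('eed'): parent n15 fail=14; on 'd' 14→0 → fail=1;  out {3}∪∅={3}
  n19('ade'): parent n18 fail=1; on 'e' 1 → fail=2;  out {4}∪∅={4}
  n21('eac'): parent n20 fail=17; on 'c' 17→0 → fail=4;  out {5}∪∅={5}
  n7('caec'): parent n6 fail=14; on 'c' 14→0 → fail=4;  out {1}∪∅={1}
  n11('bdae'): parent n10 fail=17; on 'e' 17→0 → fail=14;  out ∅∪∅=∅
  n12('bdaea'): parent n11 fail=14; on 'a' 14 → fail=20;  out ∅∪∅=∅
  n13('bdaeac'): parent n12 fail=20; on 'c' 20 → fail=21;  out {2}∪{5}={2,5}

Text stream:
[0] read 'd'  n0⇒n1
[1] read 'e'  n1⇒n2
[2] read 'e'  n2⇒n3  emit P0@[0:2]
[3] read 'e'  n3⇒n15 ·f
[4] read 'a'  n15⇒n20 ·f
[5] read 'd'  n20⇒n18 ·f
[6] read 'e'  n18⇒n19  emit P4@[4:6]
[7] read 'c'  n19⇒n4 ·f
[8] read 'a'  n4⇒n5
[9] read 'e'  n5⇒n6
[10] read 'c'  n6⇒n7  emit P1@[7:10]
[11] read 'b'  n7⇒n8 ·f
[12] read 'd'  n8⇒n9
[13] read 'a'  n9⇒n10
[14] read 'e'  n10⇒n11
[15] read 'a'  n11⇒n12
[16] read 'c'  n12⇒n13  emit P2@[11:16],P5@[14:16]
[17] read 'c'  n13⇒n4 ·f
[18] read 'a'  n4⇒n5
[19] read 'e'  n5⇒n6
[20] read 'e'  n6⇒n15 ·f
[21] read 'd'  n15⇒n16  emit P3@[19:21]
[22] read 'a'  n16⇒n17 ·f
[23] read 'd'  n17⇒n18
[24] read 'e'  n18⇒n19  emit P4@[22:24]
[25] read 'b'  n19⇒n8 ·f
[26] read 'd'  n8⇒n9
[27] read 'e'  n9⇒n2 ·f
[28] read 'e'  n2⇒n3  emit P0@[26:28]
[29] read 'e'  n3⇒n15 ·f
[30] read 'e'  n15⇒n15 ·f
[31] read 'd'  n15⇒n16  emit P3@[29:31]
[32] read 'e'  n16⇒n2 ·f
[33] read 'a'  n2⇒n20 ·f
[34] read 'c'  n20⇒n21  emit P5@[32:34]
[35] read 'c'  n21⇒n4 ·f
[36] read 'b'  n4⇒n8 ·f
[37] read 'd'  n8⇒n9
[38] read 'a'  n9⇒n10
[39] read 'e'  n10⇒n11
[40] read 'a'  n11⇒n12
[41] read 'c'  n12⇒n13  emit P2@[36:41],P5@[39:41]
[42] read 'b'  n13⇒n8 ·f
[43] read 'd'  n8⇒n9
[44] read 'a'  n9⇒n10
[45] read 'e'  n10⇒n11
[46] read 'a'  n11⇒n12
[47] read 'c'  n12⇒n13  emit P2@[42:47],P5@[45:47]

Matches: [[2,0],[6,4],[10,1],[16,2],[16,5],[21,3],[24,4],[28,0],[31,3],[34,5],[41,2],[41,5],[47,2],[47,5]]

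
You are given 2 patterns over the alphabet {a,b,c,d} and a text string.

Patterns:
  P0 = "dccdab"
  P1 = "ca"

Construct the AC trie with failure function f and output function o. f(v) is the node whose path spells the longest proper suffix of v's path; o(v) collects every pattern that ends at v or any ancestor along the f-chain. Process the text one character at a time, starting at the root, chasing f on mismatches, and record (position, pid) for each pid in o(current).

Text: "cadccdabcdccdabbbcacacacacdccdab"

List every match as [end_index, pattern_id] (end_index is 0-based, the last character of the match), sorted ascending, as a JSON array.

Build automaton:
Trie nodes:
  n0 'ε': c→7 d→1
  n1 'd': c→2
  n2 'dc': c→3
  n3 'dcc': d→4
  n4 'dccd': a→5
  n5 'dccda': b→6
  n6 'dccdab': ·  [P0 ends]
  n7 'c': a→8
  n8 'ca': ·  [P1 ends]

Failure links (BFS by depth):
  n1('d'): parent n0 fail=0; on 'd' 0 → fail=0;  out ∅∪∅=∅
  n7('c'): parent n0 fail=0; on 'c' 0 → fail=0;  out ∅∪∅=∅
  n2('dc'): parent n1 fail=0; on 'c' 0 → fail=7;  out ∅∪∅=∅
  n8('ca'): parent n7 fail=0; on 'a' 0 → fail=0;  out {1}∪∅={1}
  n3('dcc'): parent n2 fail=7; on 'c' 7→0 → fail=7;  out ∅∪∅=∅
  n4('dccd'): parent n3 fail=7; on 'd' 7→0 → fail=1;  out ∅∪∅=∅
  n5('dccda'): parent n4 fail=1; on 'a' 1→0 → fail=0;  out ∅∪∅=∅
  n6('dccdab'): parent n5 fail=0; on 'b' 0 → fail=0;  out {0}∪∅={0}

Text stream:
i=0 'c': node 0→7
i=1 'a': node 7→8  → match P1@[0:1]
i=2 'd': node 8→1 (via fail)
i=3 'c': node 1→2
i=4 'c': node 2→3
i=5 'd': node 3→4
i=6 'a': node 4→5
i=7 'b': node 5→6  → match P0@[2:7]
i=8 'c': node 6→7 (via fail)
i=9 'd': node 7→1 (via fail)
i=10 'c': node 1→2
i=11 'c': node 2→3
i=12 'd': node 3→4
i=13 'a': node 4→5
i=14 'b': node 5→6  → match P0@[9:14]
i=15 'b': node 6→0 (via fail)
i=16 'b': node 0→0
i=17 'c': node 0→7
i=18 'a': node 7→8  → match P1@[17:18]
i=19 'c': node 8→7 (via fail)
i=20 'a': node 7→8  → match P1@[19:20]
i=21 'c': node 8→7 (via fail)
i=22 'a': node 7→8  → match P1@[21:22]
i=23 'c': node 8→7 (via fail)
i=24 'a': node 7→8  → match P1@[23:24]
i=25 'c': node 8→7 (via fail)
i=26 'd': node 7→1 (via fail)
i=27 'c': node 1→2
i=28 'c': node 2→3
i=29 'd': node 3→4
i=30 'a': node 4→5
i=31 'b': node 5→6  → match P0@[26:31]

All matches (sorted): [[1,1],[7,0],[14,0],[18,1],[20,1],[22,1],[24,1],[31,0]]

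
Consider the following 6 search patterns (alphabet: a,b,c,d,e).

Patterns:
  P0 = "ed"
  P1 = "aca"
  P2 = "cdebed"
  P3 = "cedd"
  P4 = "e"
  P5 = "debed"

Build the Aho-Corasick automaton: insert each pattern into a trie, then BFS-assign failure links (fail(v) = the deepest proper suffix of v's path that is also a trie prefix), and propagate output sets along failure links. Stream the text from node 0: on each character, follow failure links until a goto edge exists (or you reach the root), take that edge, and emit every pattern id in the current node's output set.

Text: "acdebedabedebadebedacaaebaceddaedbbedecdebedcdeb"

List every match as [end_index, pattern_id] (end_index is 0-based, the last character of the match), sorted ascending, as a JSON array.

Construct AC machine:
Trie nodes:
  0='ε' goto a→3 c→6 d→15 e→1
  1='e' goto d→2  [P4 ends]
  2='ed' goto ·  [P0 ends]
  3='a' goto c→4
  4='ac' goto a→5
  5='aca' goto ·  [P1 ends]
  6='c' goto d→7 e→12
  7='cd' goto e→8
  8='cde' goto b→9
  9='cdeb' goto e→10
  10='cdebe' goto d→11
  11='cdebed' goto ·  [P2 ends]
  12='ce' goto d→13
  13='ced' goto d→14
  14='cedd' goto ·  [P3 ends]
  15='d' goto e→16
  16='de' goto b→17
  17='deb' goto e→18
  18='debe' goto d→19
  19='debed' goto ·  [P5 ends]

Failure links (BFS by depth):
  n1('e'): parent n0 fail=0; on 'e' 0 → fail=0;  out {4}∪∅={4}
  n3('a'): parent n0 fail=0; on 'a' 0 → fail=0;  out ∅∪∅=∅
  n6('c'): parent n0 fail=0; on 'c' 0 → fail=0;  out ∅∪∅=∅
  n15('d'): parent n0 fail=0; on 'd' 0 → fail=0;  out ∅∪∅=∅
  n2('ed'): parent n1 fail=0; on 'd' 0 → fail=15;  out {0}∪∅={0}
  n4('ac'): parent n3 fail=0; on 'c' 0 → fail=6;  out ∅∪∅=∅
  n7('cd'): parent n6 fail=0; on 'd' 0 → fail=15;  out ∅∪∅=∅
  n12('ce'): parent n6 fail=0; on 'e' 0 → fail=1;  out ∅∪{4}={4}
  n16('de'): parent n15 fail=0; on 'e' 0 → fail=1;  out ∅∪{4}={4}
  n5('aca'): parent n4 fail=6; on 'a' 6→0 → fail=3;  out {1}∪∅={1}
  n8('cde'): parent n7 fail=15; on 'e' 15 → fail=16;  out ∅∪{4}={4}
  n13('ced'): parent n12 fail=1; on 'd' 1 → fail=2;  out ∅∪{0}={0}
  n17('deb'): parent n16 fail=1; on 'b' 1→0 → fail=0;  out ∅∪∅=∅
  n9('cdeb'): parent n8 fail=16; on 'b' 16 → fail=17;  out ∅∪∅=∅
  n14('cedd'): parent n13 fail=2; on 'd' 2→15→0 → fail=15;  out {3}∪∅={3}
  n18('debe'): parent n17 fail=0; on 'e' 0 → fail=1;  out ∅∪{4}={4}
  n10('cdebe'): parent n9 fail=17; on 'e' 17 → fail=18;  out ∅∪{4}={4}
  n19('debed'): parent n18 fail=1; on 'd' 1 → fail=2;  out {5}∪{0}={0,5}
  n11('cdebed'): parent n10 fail=18; on 'd' 18 → fail=19;  out {2}∪{0,5}={0,2,5}

Run:
i=0 'a': node 0→3
i=1 'c': node 3→4
i=2 'd': node 4→7 (via fail)
i=3 'e': node 7→8  emit P4@[3:3]
i=4 'b': node 8→9
i=5 'e': node 9→10  emit P4@[5:5]
i=6 'd': node 10→11  emit P0@[5:6],P2@[1:6],P5@[2:6]
i=7 'a': node 11→3 (via fail)
i=8 'b': node 3→0 (via fail)
i=9 'e': node 0→1  emit P4@[9:9]
i=10 'd': node 1→2  emit P0@[9:10]
i=11 'e': node 2→16 (via fail)  emit P4@[11:11]
i=12 'b': node 16→17
i=13 'a': node 17→3 (via fail)
i=14 'd': node 3→15 (via fail)
i=15 'e': node 15→16  emit P4@[15:15]
i=16 'b': node 16→17
i=17 'e': node 17→18  emit P4@[17:17]
i=18 'd': node 18→19  emit P0@[17:18],P5@[14:18]
i=19 'a': node 19→3 (via fail)
i=20 'c': node 3→4
i=21 'a': node 4→5  emit P1@[19:21]
i=22 'a': node 5→3 (via fail)
i=23 'e': node 3→1 (via fail)  emit P4@[23:23]
i=24 'b': node 1→0 (via fail)
i=25 'a': node 0→3
i=26 'c': node 3→4
i=27 'e': node 4→12 (via fail)  emit P4@[27:27]
i=28 'd': node 12→13  emit P0@[27:28]
i=29 'd': node 13→14  emit P3@[26:29]
i=30 'a': node 14→3 (via fail)
i=31 'e': node 3→1 (via fail)  emit P4@[31:31]
i=32 'd': node 1→2  emit P0@[31:32]
i=33 'b': node 2→0 (via fail)
i=34 'b': node 0→0
i=35 'e': node 0→1  emit P4@[35:35]
i=36 'd': node 1→2  emit P0@[35:36]
i=37 'e': node 2→16 (via fail)  emit P4@[37:37]
i=38 'c': node 16→6 (via fail)
i=39 'd': node 6→7
i=40 'e': node 7→8  emit P4@[40:40]
i=41 'b': node 8→9
i=42 'e': node 9→10  emit P4@[42:42]
i=43 'd': node 10→11  emit P0@[42:43],P2@[38:43],P5@[39:43]
i=44 'c': node 11→6 (via fail)
i=45 'd': node 6→7
i=46 'e': node 7→8  emit P4@[46:46]
i=47 'b': node 8→9

Matches: [[3,4],[5,4],[6,0],[6,2],[6,5],[9,4],[10,0],[11,4],[15,4],[17,4],[18,0],[18,5],[21,1],[23,4],[27,4],[28,0],[29,3],[31,4],[32,0],[35,4],[36,0],[37,4],[40,4],[42,4],[43,0],[43,2],[43,5],[46,4]]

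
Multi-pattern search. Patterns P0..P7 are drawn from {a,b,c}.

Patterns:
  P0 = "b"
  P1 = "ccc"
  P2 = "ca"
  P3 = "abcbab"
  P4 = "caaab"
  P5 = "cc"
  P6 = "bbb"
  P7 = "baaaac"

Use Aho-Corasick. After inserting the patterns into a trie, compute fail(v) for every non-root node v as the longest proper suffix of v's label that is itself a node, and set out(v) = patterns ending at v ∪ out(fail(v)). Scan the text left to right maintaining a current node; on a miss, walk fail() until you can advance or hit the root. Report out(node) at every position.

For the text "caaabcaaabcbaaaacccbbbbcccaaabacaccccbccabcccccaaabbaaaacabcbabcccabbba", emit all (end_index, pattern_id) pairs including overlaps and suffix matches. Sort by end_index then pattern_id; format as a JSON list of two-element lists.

Build automaton:
Trie (insert patterns):
  n0 'ε': a→6 b→1 c→2
  n1 'b': a→17 b→15  ←P0
  n2 'c': a→5 c→3
  n3 'cc': c→4  ←P5
  n4 'ccc': ·  ←P1
  n5 'ca': a→12  ←P2
  n6 'a': b→7
  n7 'ab': c→8
  n8 'abc': b→9
  n9 'abcb': a→10
  n10 'abcba': b→11
  n11 'abcbab': ·  ←P3
  n12 'caa': a→13
  n13 'caaa': b→14
  n14 'caaab': ·  ←P4
  n15 'bb': b→16
  n16 'bbb': ·  ←P6
  n17 'ba': a→18
  n18 'baa': a→19
  n19 'baaa': a→20
  n20 'baaaa': c→21
  n21 'baaaac': ·  ←P7

BFS fail/out derivation:
  fail(1) 'b': from fail(0)=0 chase 'b': 0 ⇒ 0;  out={0}∪out(0)={0}
  fail(2) 'c': from fail(0)=0 chase 'c': 0 ⇒ 0;  out=∅∪out(0)=∅
  fail(6) 'a': from fail(0)=0 chase 'a': 0 ⇒ 0;  out=∅∪out(0)=∅
  fail(3) 'cc': from fail(2)=0 chase 'c': 0 ⇒ 2;  out={5}∪out(2)={5}
  fail(5) 'ca': from fail(2)=0 chase 'a': 0 ⇒ 6;  out={2}∪out(6)={2}
  fail(7) 'ab': from fail(6)=0 chase 'b': 0 ⇒ 1;  out=∅∪out(1)={0}
  fail(15) 'bb': from fail(1)=0 chase 'b': 0 ⇒ 1;  out=∅∪out(1)={0}
  fail(17) 'ba': from fail(1)=0 chase 'a': 0 ⇒ 6;  out=∅∪out(6)=∅
  fail(4) 'ccc': from fail(3)=2 chase 'c': 2 ⇒ 3;  out={1}∪out(3)={1,5}
  fail(8) 'abc': from fail(7)=1 chase 'c': 1→0 ⇒ 2;  out=∅∪out(2)=∅
  fail(12) 'caa': from fail(5)=6 chase 'a': 6→0 ⇒ 6;  out=∅∪out(6)=∅
  fail(16) 'bbb': from fail(15)=1 chase 'b': 1 ⇒ 15;  out={6}∪out(15)={0,6}
  fail(18) 'baa': from fail(17)=6 chase 'a': 6→0 ⇒ 6;  out=∅∪out(6)=∅
  fail(9) 'abcb': from fail(8)=2 chase 'b': 2→0 ⇒ 1;  out=∅∪out(1)={0}
  fail(13) 'caaa': from fail(12)=6 chase 'a': 6→0 ⇒ 6;  out=∅∪out(6)=∅
  fail(19) 'baaa': from fail(18)=6 chase 'a': 6→0 ⇒ 6;  out=∅∪out(6)=∅
  fail(10) 'abcba': from fail(9)=1 chase 'a': 1 ⇒ 17;  out=∅∪out(17)=∅
  fail(14) 'caaab': from fail(13)=6 chase 'b': 6 ⇒ 7;  out={4}∪out(7)={0,4}
  fail(20) 'baaaa': from fail(19)=6 chase 'a': 6→0 ⇒ 6;  out=∅∪out(6)=∅
  fail(11) 'abcbab': from fail(10)=17 chase 'b': 17→6 ⇒ 7;  out={3}∪out(7)={0,3}
  fail(21) 'baaaac': from fail(20)=6 chase 'c': 6→0 ⇒ 2;  out={7}∪out(2)={7}

Scan:
pos 0 'c': at 2
pos 1 'a': at 5  emit P2@[0:1]
pos 2 'a': at 12
pos 3 'a': at 13
pos 4 'b': at 14  emit P0@[4:4],P4@[0:4]
pos 5 'c': at 8 ·f
pos 6 'a': at 5 ·f  emit P2@[5:6]
pos 7 'a': at 12
pos 8 'a': at 13
pos 9 'b': at 14  emit P0@[9:9],P4@[5:9]
pos 10 'c': at 8 ·f
pos 11 'b': at 9  emit P0@[11:11]
pos 12 'a': at 10
pos 13 'a': at 18 ·f
pos 14 'a': at 19
pos 15 'a': at 20
pos 16 'c': at 21  emit P7@[11:16]
pos 17 'c': at 3 ·f  emit P5@[16:17]
pos 18 'c': at 4  emit P1@[16:18],P5@[17:18]
pos 19 'b': at 1 ·f  emit P0@[19:19]
pos 20 'b': at 15  emit P0@[20:20]
pos 21 'b': at 16  emit P0@[21:21],P6@[19:21]
pos 22 'b': at 16 ·f  emit P0@[22:22],P6@[20:22]
pos 23 'c': at 2 ·f
pos 24 'c': at 3  emit P5@[23:24]
pos 25 'c': at 4  emit P1@[23:25],P5@[24:25]
pos 26 'a': at 5 ·f  emit P2@[25:26]
pos 27 'a': at 12
pos 28 'a': at 13
pos 29 'b': at 14  emit P0@[29:29],P4@[25:29]
pos 30 'a': at 17 ·f
pos 31 'c': at 2 ·f
pos 32 'a': at 5  emit P2@[31:32]
pos 33 'c': at 2 ·f
pos 34 'c': at 3  emit P5@[33:34]
pos 35 'c': at 4  emit P1@[33:35],P5@[34:35]
pos 36 'c': at 4 ·f  emit P1@[34:36],P5@[35:36]
pos 37 'b': at 1 ·f  emit P0@[37:37]
pos 38 'c': at 2 ·f
pos 39 'c': at 3  emit P5@[38:39]
pos 40 'a': at 5 ·f  emit P2@[39:40]
pos 41 'b': at 7 ·f  emit P0@[41:41]
pos 42 'c': at 8
pos 43 'c': at 3 ·f  emit P5@[42:43]
pos 44 'c': at 4  emit P1@[42:44],P5@[43:44]
pos 45 'c': at 4 ·f  emit P1@[43:45],P5@[44:45]
pos 46 'c': at 4 ·f  emit P1@[44:46],P5@[45:46]
pos 47 'a': at 5 ·f  emit P2@[46:47]
pos 48 'a': at 12
pos 49 'a': at 13
pos 50 'b': at 14  emit P0@[50:50],P4@[46:50]
pos 51 'b': at 15 ·f  emit P0@[51:51]
pos 52 'a': at 17 ·f
pos 53 'a': at 18
pos 54 'a': at 19
pos 55 'a': at 20
pos 56 'c': at 21  emit P7@[51:56]
pos 57 'a': at 5 ·f  emit P2@[56:57]
pos 58 'b': at 7 ·f  emit P0@[58:58]
pos 59 'c': at 8
pos 60 'b': at 9  emit P0@[60:60]
pos 61 'a': at 10
pos 62 'b': at 11  emit P0@[62:62],P3@[57:62]
pos 63 'c': at 8 ·f
pos 64 'c': at 3 ·f  emit P5@[63:64]
pos 65 'c': at 4  emit P1@[63:65],P5@[64:65]
pos 66 'a': at 5 ·f  emit P2@[65:66]
pos 67 'b': at 7 ·f  emit P0@[67:67]
pos 68 'b': at 15 ·f  emit P0@[68:68]
pos 69 'b': at 16  emit P0@[69:69],P6@[67:69]
pos 70 'a': at 17 ·f

Matches: [[1,2],[4,0],[4,4],[6,2],[9,0],[9,4],[11,0],[16,7],[17,5],[18,1],[18,5],[19,0],[20,0],[21,0],[21,6],[22,0],[22,6],[24,5],[25,1],[25,5],[26,2],[29,0],[29,4],[32,2],[34,5],[35,1],[35,5],[36,1],[36,5],[37,0],[39,5],[40,2],[41,0],[43,5],[44,1],[44,5],[45,1],[45,5],[46,1],[46,5],[47,2],[50,0],[50,4],[51,0],[56,7],[57,2],[58,0],[60,0],[62,0],[62,3],[64,5],[65,1],[65,5],[66,2],[67,0],[68,0],[69,0],[69,6]]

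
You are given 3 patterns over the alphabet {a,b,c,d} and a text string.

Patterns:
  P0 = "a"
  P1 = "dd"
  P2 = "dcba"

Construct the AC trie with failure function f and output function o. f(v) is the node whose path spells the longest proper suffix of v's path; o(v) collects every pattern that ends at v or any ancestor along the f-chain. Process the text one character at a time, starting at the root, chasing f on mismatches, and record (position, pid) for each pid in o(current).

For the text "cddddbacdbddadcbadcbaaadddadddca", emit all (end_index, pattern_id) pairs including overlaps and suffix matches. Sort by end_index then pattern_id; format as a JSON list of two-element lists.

Build automaton:
Trie (insert patterns):
  0='ε' goto a→1 d→2
  1='a' goto ·  [P0 ends]
  2='d' goto c→4 d→3
  3='dd' goto ·  [P1 ends]
  4='dc' goto b→5
  5='dcb' goto a→6
  6='dcba' goto ·  [P2 ends]

Failure links (BFS by depth):
  fail(1) 'a': from fail(0)=0 chase 'a': 0 ⇒ 0;  out={0}∪out(0)={0}
  fail(2) 'd': from fail(0)=0 chase 'd': 0 ⇒ 0;  out=∅∪out(0)=∅
  fail(3) 'dd': from fail(2)=0 chase 'd': 0 ⇒ 2;  out={1}∪out(2)={1}
  fail(4) 'dc': from fail(2)=0 chase 'c': 0 ⇒ 0;  out=∅∪out(0)=∅
  fail(5) 'dcb': from fail(4)=0 chase 'b': 0 ⇒ 0;  out=∅∪out(0)=∅
  fail(6) 'dcba': from fail(5)=0 chase 'a': 0 ⇒ 1;  out={2}∪out(1)={0,2}

Scan:
pos 0 'c': at 0
pos 1 'd': at 2
pos 2 'd': at 3  ** P1@[1:2]
pos 3 'd': at 3 ·f  ** P1@[2:3]
pos 4 'd': at 3 ·f  ** P1@[3:4]
pos 5 'b': at 0 ·f
pos 6 'a': at 1  ** P0@[6:6]
pos 7 'c': at 0 ·f
pos 8 'd': at 2
pos 9 'b': at 0 ·f
pos 10 'd': at 2
pos 11 'd': at 3  ** P1@[10:11]
pos 12 'a': at 1 ·f  ** P0@[12:12]
pos 13 'd': at 2 ·f
pos 14 'c': at 4
pos 15 'b': at 5
pos 16 'a': at 6  ** P0@[16:16],P2@[13:16]
pos 17 'd': at 2 ·f
pos 18 'c': at 4
pos 19 'b': at 5
pos 20 'a': at 6  ** P0@[20:20],P2@[17:20]
pos 21 'a': at 1 ·f  ** P0@[21:21]
pos 22 'a': at 1 ·f  ** P0@[22:22]
pos 23 'd': at 2 ·f
pos 24 'd': at 3  ** P1@[23:24]
pos 25 'd': at 3 ·f  ** P1@[24:25]
pos 26 'a': at 1 ·f  ** P0@[26:26]
pos 27 'd': at 2 ·f
pos 28 'd': at 3  ** P1@[27:28]
pos 29 'd': at 3 ·f  ** P1@[28:29]
pos 30 'c': at 4 ·f
pos 31 'a': at 1 ·f  ** P0@[31:31]

All matches (sorted): [[2,1],[3,1],[4,1],[6,0],[11,1],[12,0],[16,0],[16,2],[20,0],[20,2],[21,0],[22,0],[24,1],[25,1],[26,0],[28,1],[29,1],[31,0]]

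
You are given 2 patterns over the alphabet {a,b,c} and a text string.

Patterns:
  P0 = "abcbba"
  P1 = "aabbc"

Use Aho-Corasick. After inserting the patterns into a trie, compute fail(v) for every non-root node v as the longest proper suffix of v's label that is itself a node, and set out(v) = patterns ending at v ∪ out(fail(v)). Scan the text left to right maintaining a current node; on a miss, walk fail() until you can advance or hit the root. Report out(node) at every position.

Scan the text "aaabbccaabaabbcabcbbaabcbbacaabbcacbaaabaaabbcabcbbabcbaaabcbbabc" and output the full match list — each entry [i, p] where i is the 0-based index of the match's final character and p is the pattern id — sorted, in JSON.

Construct AC machine:
Trie nodes:
  n0 'ε': a→1
  n1 'a': a→7 b→2
  n2 'ab': c→3
  n3 'abc': b→4
  n4 'abcb': b→5
  n5 'abcbb': a→6
  n6 'abcbba': ·  ←P0
  n7 'aa': b→8
  n8 'aab': b→9
  n9 'aabb': c→10
  n10 'aabbc': ·  ←P1

BFS fail/out derivation:
  fail(1) 'a': from fail(0)=0 chase 'a': 0 ⇒ 0;  out=∅∪out(0)=∅
  fail(2) 'ab': from fail(1)=0 chase 'b': 0 ⇒ 0;  out=∅∪out(0)=∅
  fail(7) 'aa': from fail(1)=0 chase 'a': 0 ⇒ 1;  out=∅∪out(1)=∅
  fail(3) 'abc': from fail(2)=0 chase 'c': 0 ⇒ 0;  out=∅∪out(0)=∅
  fail(8) 'aab': from fail(7)=1 chase 'b': 1 ⇒ 2;  out=∅∪out(2)=∅
  fail(4) 'abcb': from fail(3)=0 chase 'b': 0 ⇒ 0;  out=∅∪out(0)=∅
  fail(9) 'aabb': from fail(8)=2 chase 'b': 2→0 ⇒ 0;  out=∅∪out(0)=∅
  fail(5) 'abcbb': from fail(4)=0 chase 'b': 0 ⇒ 0;  out=∅∪out(0)=∅
  fail(10) 'aabbc': from fail(9)=0 chase 'c': 0 ⇒ 0;  out={1}∪out(0)={1}
  fail(6) 'abcbba': from fail(5)=0 chase 'a': 0 ⇒ 1;  out={0}∪out(1)={0}

Text stream:
i=0 'a': node 0→1
i=1 'a': node 1→7
i=2 'a': node 7→7 (via fail)
i=3 'b': node 7→8
i=4 'b': node 8→9
i=5 'c': node 9→10  ** P1@[1:5]
i=6 'c': node 10→0 (via fail)
i=7 'a': node 0→1
i=8 'a': node 1→7
i=9 'b': node 7→8
i=10 'a': node 8→1 (via fail)
i=11 'a': node 1→7
i=12 'b': node 7→8
i=13 'b': node 8→9
i=14 'c': node 9→10  ** P1@[10:14]
i=15 'a': node 10→1 (via fail)
i=16 'b': node 1→2
i=17 'c': node 2→3
i=18 'b': node 3→4
i=19 'b': node 4→5
i=20 'a': node 5→6  ** P0@[15:20]
i=21 'a': node 6→7 (via fail)
i=22 'b': node 7→8
i=23 'c': node 8→3 (via fail)
i=24 'b': node 3→4
i=25 'b': node 4→5
i=26 'a': node 5→6  ** P0@[21:26]
i=27 'c': node 6→0 (via fail)
i=28 'a': node 0→1
i=29 'a': node 1→7
i=30 'b': node 7→8
i=31 'b': node 8→9
i=32 'c': node 9→10  ** P1@[28:32]
i=33 'a': node 10→1 (via fail)
i=34 'c': node 1→0 (via fail)
i=35 'b': node 0→0
i=36 'a': node 0→1
i=37 'a': node 1→7
i=38 'a': node 7→7 (via fail)
i=39 'b': node 7→8
i=40 'a': node 8→1 (via fail)
i=41 'a': node 1→7
i=42 'a': node 7→7 (via fail)
i=43 'b': node 7→8
i=44 'b': node 8→9
i=45 'c': node 9→10  ** P1@[41:45]
i=46 'a': node 10→1 (via fail)
i=47 'b': node 1→2
i=48 'c': node 2→3
i=49 'b': node 3→4
i=50 'b': node 4→5
i=51 'a': node 5→6  ** P0@[46:51]
i=52 'b': node 6→2 (via fail)
i=53 'c': node 2→3
i=54 'b': node 3→4
i=55 'a': node 4→1 (via fail)
i=56 'a': node 1→7
i=57 'a': node 7→7 (via fail)
i=58 'b': node 7→8
i=59 'c': node 8→3 (via fail)
i=60 'b': node 3→4
i=61 'b': node 4→5
i=62 'a': node 5→6  ** P0@[57:62]
i=63 'b': node 6→2 (via fail)
i=64 'c': node 2→3

All matches (sorted): [[5,1],[14,1],[20,0],[26,0],[32,1],[45,1],[51,0],[62,0]]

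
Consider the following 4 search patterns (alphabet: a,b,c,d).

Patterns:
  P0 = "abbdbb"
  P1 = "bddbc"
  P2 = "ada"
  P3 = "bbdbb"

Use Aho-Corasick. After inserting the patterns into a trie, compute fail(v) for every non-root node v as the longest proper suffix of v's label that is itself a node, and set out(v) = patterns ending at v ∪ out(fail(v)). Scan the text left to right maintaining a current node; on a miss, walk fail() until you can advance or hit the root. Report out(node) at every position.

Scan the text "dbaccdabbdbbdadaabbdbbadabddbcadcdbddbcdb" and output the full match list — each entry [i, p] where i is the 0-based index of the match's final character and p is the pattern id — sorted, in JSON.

Build:
Trie (insert patterns):
  0='ε' goto a→1 b→7
  1='a' goto b→2 d→12
  2='ab' goto b→3
  3='abb' goto d→4
  4='abbd' goto b→5
  5='abbdb' goto b→6
  6='abbdbb' goto ·  [P0 ends]
  7='b' goto b→14 d→8
  8='bd' goto d→9
  9='bdd' goto b→10
  10='bddb' goto c→11
  11='bddbc' goto ·  [P1 ends]
  12='ad' goto a→13
  13='ada' goto ·  [P2 ends]
  14='bb' goto d→15
  15='bbd' goto b→16
  16='bbdb' goto b→17
  17='bbdbb' goto ·  [P3 ends]

Failure links (BFS by depth):
  fail(1) 'a': from fail(0)=0 chase 'a': 0 ⇒ 0;  out=∅∪out(0)=∅
  fail(7) 'b': from fail(0)=0 chase 'b': 0 ⇒ 0;  out=∅∪out(0)=∅
  fail(2) 'ab': from fail(1)=0 chase 'b': 0 ⇒ 7;  out=∅∪out(7)=∅
  fail(8) 'bd': from fail(7)=0 chase 'd': 0 ⇒ 0;  out=∅∪out(0)=∅
  fail(12) 'ad': from fail(1)=0 chase 'd': 0 ⇒ 0;  out=∅∪out(0)=∅
  fail(14) 'bb': from fail(7)=0 chase 'b': 0 ⇒ 7;  out=∅∪out(7)=∅
  fail(3) 'abb': from fail(2)=7 chase 'b': 7 ⇒ 14;  out=∅∪out(14)=∅
  fail(9) 'bdd': from fail(8)=0 chase 'd': 0 ⇒ 0;  out=∅∪out(0)=∅
  fail(13) 'ada': from fail(12)=0 chase 'a': 0 ⇒ 1;  out={2}∪out(1)={2}
  fail(15) 'bbd': from fail(14)=7 chase 'd': 7 ⇒ 8;  out=∅∪out(8)=∅
  fail(4) 'abbd': from fail(3)=14 chase 'd': 14 ⇒ 15;  out=∅∪out(15)=∅
  fail(10) 'bddb': from fail(9)=0 chase 'b': 0 ⇒ 7;  out=∅∪out(7)=∅
  fail(16) 'bbdb': from fail(15)=8 chase 'b': 8→0 ⇒ 7;  out=∅∪out(7)=∅
  fail(5) 'abbdb': from fail(4)=15 chase 'b': 15 ⇒ 16;  out=∅∪out(16)=∅
  fail(11) 'bddbc': from fail(10)=7 chase 'c': 7→0 ⇒ 0;  out={1}∪out(0)={1}
  fail(17) 'bbdbb': from fail(16)=7 chase 'b': 7 ⇒ 14;  out={3}∪out(14)={3}
  fail(6) 'abbdbb': from fail(5)=16 chase 'b': 16 ⇒ 17;  out={0}∪out(17)={0,3}

Scan:
i=0 'd': node 0→0
i=1 'b': node 0→7
i=2 'a': node 7→1 (fail-walked)
i=3 'c': node 1→0 (fail-walked)
i=4 'c': node 0→0
i=5 'd': node 0→0
i=6 'a': node 0→1
i=7 'b': node 1→2
i=8 'b': node 2→3
i=9 'd': node 3→4
i=10 'b': node 4→5
i=11 'b': node 5→6  → match P0@[6:11],P3@[7:11]
i=12 'd': node 6→15 (fail-walked)
i=13 'a': node 15→1 (fail-walked)
i=14 'd': node 1→12
i=15 'a': node 12→13  → match P2@[13:15]
i=16 'a': node 13→1 (fail-walked)
i=17 'b': node 1→2
i=18 'b': node 2→3
i=19 'd': node 3→4
i=20 'b': node 4→5
i=21 'b': node 5→6  → match P0@[16:21],P3@[17:21]
i=22 'a': node 6→1 (fail-walked)
i=23 'd': node 1→12
i=24 'a': node 12→13  → match P2@[22:24]
i=25 'b': node 13→2 (fail-walked)
i=26 'd': node 2→8 (fail-walked)
i=27 'd': node 8→9
i=28 'b': node 9→10
i=29 'c': node 10→11  → match P1@[25:29]
i=30 'a': node 11→1 (fail-walked)
i=31 'd': node 1→12
i=32 'c': node 12→0 (fail-walked)
i=33 'd': node 0→0
i=34 'b': node 0→7
i=35 'd': node 7→8
i=36 'd': node 8→9
i=37 'b': node 9→10
i=38 'c': node 10→11  → match P1@[34:38]
i=39 'd': node 11→0 (fail-walked)
i=40 'b': node 0→7

All matches (sorted): [[11,0],[11,3],[15,2],[21,0],[21,3],[24,2],[29,1],[38,1]]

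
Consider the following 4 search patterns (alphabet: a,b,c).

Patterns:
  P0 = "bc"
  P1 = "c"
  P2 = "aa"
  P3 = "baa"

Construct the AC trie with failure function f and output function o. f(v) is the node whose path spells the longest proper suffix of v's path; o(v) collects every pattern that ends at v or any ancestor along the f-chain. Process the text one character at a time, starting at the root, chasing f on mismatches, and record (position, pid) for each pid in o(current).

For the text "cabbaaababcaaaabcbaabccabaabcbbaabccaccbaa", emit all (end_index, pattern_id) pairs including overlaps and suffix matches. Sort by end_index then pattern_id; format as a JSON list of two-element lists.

Construct AC machine:
Trie (insert patterns):
  0='ε' goto a→4 b→1 c→3
  1='b' goto a→6 c→2
  2='bc' goto ·  ←P0
  3='c' goto ·  ←P1
  4='a' goto a→5
  5='aa' goto ·  ←P2
  6='ba' goto a→7
  7='baa' goto ·  ←P3

Failure links (BFS by depth):
  fail(1) 'b': from fail(0)=0 chase 'b': 0 ⇒ 0;  out=∅∪out(0)=∅
  fail(3) 'c': from fail(0)=0 chase 'c': 0 ⇒ 0;  out={1}∪out(0)={1}
  fail(4) 'a': from fail(0)=0 chase 'a': 0 ⇒ 0;  out=∅∪out(0)=∅
  fail(2) 'bc': from fail(1)=0 chase 'c': 0 ⇒ 3;  out={0}∪out(3)={0,1}
  fail(5) 'aa': from fail(4)=0 chase 'a': 0 ⇒ 4;  out={2}∪out(4)={2}
  fail(6) 'ba': from fail(1)=0 chase 'a': 0 ⇒ 4;  out=∅∪out(4)=∅
  fail(7) 'baa': from fail(6)=4 chase 'a': 4 ⇒ 5;  out={3}∪out(5)={2,3}

Scan:
pos 0 'c': at 3  emit P1@[0:0]
pos 1 'a': at 4 (fail-walked)
pos 2 'b': at 1 (fail-walked)
pos 3 'b': at 1 (fail-walked)
pos 4 'a': at 6
pos 5 'a': at 7  emit P2@[4:5],P3@[3:5]
pos 6 'a': at 5 (fail-walked)  emit P2@[5:6]
pos 7 'b': at 1 (fail-walked)
pos 8 'a': at 6
pos 9 'b': at 1 (fail-walked)
pos 10 'c': at 2  emit P0@[9:10],P1@[10:10]
pos 11 'a': at 4 (fail-walked)
pos 12 'a': at 5  emit P2@[11:12]
pos 13 'a': at 5 (fail-walked)  emit P2@[12:13]
pos 14 'a': at 5 (fail-walked)  emit P2@[13:14]
pos 15 'b': at 1 (fail-walked)
pos 16 'c': at 2  emit P0@[15:16],P1@[16:16]
pos 17 'b': at 1 (fail-walked)
pos 18 'a': at 6
pos 19 'a': at 7  emit P2@[18:19],P3@[17:19]
pos 20 'b': at 1 (fail-walked)
pos 21 'c': at 2  emit P0@[20:21],P1@[21:21]
pos 22 'c': at 3 (fail-walked)  emit P1@[22:22]
pos 23 'a': at 4 (fail-walked)
pos 24 'b': at 1 (fail-walked)
pos 25 'a': at 6
pos 26 'a': at 7  emit P2@[25:26],P3@[24:26]
pos 27 'b': at 1 (fail-walked)
pos 28 'c': at 2  emit P0@[27:28],P1@[28:28]
pos 29 'b': at 1 (fail-walked)
pos 30 'b': at 1 (fail-walked)
pos 31 'a': at 6
pos 32 'a': at 7  emit P2@[31:32],P3@[30:32]
pos 33 'b': at 1 (fail-walked)
pos 34 'c': at 2  emit P0@[33:34],P1@[34:34]
pos 35 'c': at 3 (fail-walked)  emit P1@[35:35]
pos 36 'a': at 4 (fail-walked)
pos 37 'c': at 3 (fail-walked)  emit P1@[37:37]
pos 38 'c': at 3 (fail-walked)  emit P1@[38:38]
pos 39 'b': at 1 (fail-walked)
pos 40 'a': at 6
pos 41 'a': at 7  emit P2@[40:41],P3@[39:41]

Matches: [[0,1],[5,2],[5,3],[6,2],[10,0],[10,1],[12,2],[13,2],[14,2],[16,0],[16,1],[19,2],[19,3],[21,0],[21,1],[22,1],[26,2],[26,3],[28,0],[28,1],[32,2],[32,3],[34,0],[34,1],[35,1],[37,1],[38,1],[41,2],[41,3]]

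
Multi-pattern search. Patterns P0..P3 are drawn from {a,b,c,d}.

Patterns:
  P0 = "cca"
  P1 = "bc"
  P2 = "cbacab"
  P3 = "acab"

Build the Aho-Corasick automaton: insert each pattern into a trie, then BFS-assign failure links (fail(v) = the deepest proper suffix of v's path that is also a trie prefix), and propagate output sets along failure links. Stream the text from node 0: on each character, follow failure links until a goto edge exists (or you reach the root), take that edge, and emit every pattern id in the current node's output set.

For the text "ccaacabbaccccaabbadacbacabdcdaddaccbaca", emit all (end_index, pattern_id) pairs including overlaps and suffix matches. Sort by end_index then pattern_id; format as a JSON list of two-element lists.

Build automaton:
Trie (insert patterns):
  0='ε' goto a→11 b→4 c→1
  1='c' goto b→6 c→2
  2='cc' goto a→3
  3='cca' goto ·  [P0 ends]
  4='b' goto c→5
  5='bc' goto ·  [P1 ends]
  6='cb' goto a→7
  7='cba' goto c→8
  8='cbac' goto a→9
  9='cbaca' goto b→10
  10='cbacab' goto ·  [P2 ends]
  11='a' goto c→12
  12='ac' goto a→13
  13='aca' goto b→14
  14='acab' goto ·  [P3 ends]

Failure links (BFS by depth):
  fail(1) 'c': from fail(0)=0 chase 'c': 0 ⇒ 0;  out=∅∪out(0)=∅
  fail(4) 'b': from fail(0)=0 chase 'b': 0 ⇒ 0;  out=∅∪out(0)=∅
  fail(11) 'a': from fail(0)=0 chase 'a': 0 ⇒ 0;  out=∅∪out(0)=∅
  fail(2) 'cc': from fail(1)=0 chase 'c': 0 ⇒ 1;  out=∅∪out(1)=∅
  fail(5) 'bc': from fail(4)=0 chase 'c': 0 ⇒ 1;  out={1}∪out(1)={1}
  fail(6) 'cb': from fail(1)=0 chase 'b': 0 ⇒ 4;  out=∅∪out(4)=∅
  fail(12) 'ac': from fail(11)=0 chase 'c': 0 ⇒ 1;  out=∅∪out(1)=∅
  fail(3) 'cca': from fail(2)=1 chase 'a': 1→0 ⇒ 11;  out={0}∪out(11)={0}
  fail(7) 'cba': from fail(6)=4 chase 'a': 4→0 ⇒ 11;  out=∅∪out(11)=∅
  fail(13) 'aca': from fail(12)=1 chase 'a': 1→0 ⇒ 11;  out=∅∪out(11)=∅
  fail(8) 'cbac': from fail(7)=11 chase 'c': 11 ⇒ 12;  out=∅∪out(12)=∅
  fail(14) 'acab': from fail(13)=11 chase 'b': 11→0 ⇒ 4;  out={3}∪out(4)={3}
  fail(9) 'cbaca': from fail(8)=12 chase 'a': 12 ⇒ 13;  out=∅∪out(13)=∅
  fail(10) 'cbacab': from fail(9)=13 chase 'b': 13 ⇒ 14;  out={2}∪out(14)={2,3}

Text stream:
[0] read 'c'  n0⇒n1
[1] read 'c'  n1⇒n2
[2] read 'a'  n2⇒n3  → match P0@[0:2]
[3] read 'a'  n3⇒n11 (via fail)
[4] read 'c'  n11⇒n12
[5] read 'a'  n12⇒n13
[6] read 'b'  n13⇒n14  → match P3@[3:6]
[7] read 'b'  n14⇒n4 (via fail)
[8] read 'a'  n4⇒n11 (via fail)
[9] read 'c'  n11⇒n12
[10] read 'c'  n12⇒n2 (via fail)
[11] read 'c'  n2⇒n2 (via fail)
[12] read 'c'  n2⇒n2 (via fail)
[13] read 'a'  n2⇒n3  → match P0@[11:13]
[14] read 'a'  n3⇒n11 (via fail)
[15] read 'b'  n11⇒n4 (via fail)
[16] read 'b'  n4⇒n4 (via fail)
[17] read 'a'  n4⇒n11 (via fail)
[18] read 'd'  n11⇒n0 (via fail)
[19] read 'a'  n0⇒n11
[20] read 'c'  n11⇒n12
[21] read 'b'  n12⇒n6 (via fail)
[22] read 'a'  n6⇒n7
[23] read 'c'  n7⇒n8
[24] read 'a'  n8⇒n9
[25] read 'b'  n9⇒n10  → match P2@[20:25],P3@[22:25]
[26] read 'd'  n10⇒n0 (via fail)
[27] read 'c'  n0⇒n1
[28] read 'd'  n1⇒n0 (via fail)
[29] read 'a'  n0⇒n11
[30] read 'd'  n11⇒n0 (via fail)
[31] read 'd'  n0⇒n0
[32] read 'a'  n0⇒n11
[33] read 'c'  n11⇒n12
[34] read 'c'  n12⇒n2 (via fail)
[35] read 'b'  n2⇒n6 (via fail)
[36] read 'a'  n6⇒n7
[37] read 'c'  n7⇒n8
[38] read 'a'  n8⇒n9

Matches: [[2,0],[6,3],[13,0],[25,2],[25,3]]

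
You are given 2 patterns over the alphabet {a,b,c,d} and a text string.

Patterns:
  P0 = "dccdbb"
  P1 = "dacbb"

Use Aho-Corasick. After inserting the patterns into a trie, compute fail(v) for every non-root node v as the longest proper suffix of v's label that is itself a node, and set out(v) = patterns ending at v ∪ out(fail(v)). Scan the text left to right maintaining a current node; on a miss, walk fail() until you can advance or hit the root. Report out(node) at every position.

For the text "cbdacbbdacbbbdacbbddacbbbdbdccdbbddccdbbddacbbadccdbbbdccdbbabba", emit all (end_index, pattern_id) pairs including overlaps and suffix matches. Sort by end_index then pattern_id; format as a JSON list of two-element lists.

Build automaton:
Trie (insert patterns):
  n0 'ε': d→1
  n1 'd': a→7 c→2
  n2 'dc': c→3
  n3 'dcc': d→4
  n4 'dccd': b→5
  n5 'dccdb': b→6
  n6 'dccdbb': ·  ←P0
  n7 'da': c→8
  n8 'dac': b→9
  n9 'dacb': b→10
  n10 'dacbb': ·  ←P1

BFS fail/out derivation:
  fail(1) 'd': from fail(0)=0 chase 'd': 0 ⇒ 0;  out=∅∪out(0)=∅
  fail(2) 'dc': from fail(1)=0 chase 'c': 0 ⇒ 0;  out=∅∪out(0)=∅
  fail(7) 'da': from fail(1)=0 chase 'a': 0 ⇒ 0;  out=∅∪out(0)=∅
  fail(3) 'dcc': from fail(2)=0 chase 'c': 0 ⇒ 0;  out=∅∪out(0)=∅
  fail(8) 'dac': from fail(7)=0 chase 'c': 0 ⇒ 0;  out=∅∪out(0)=∅
  fail(4) 'dccd': from fail(3)=0 chase 'd': 0 ⇒ 1;  out=∅∪out(1)=∅
  fail(9) 'dacb': from fail(8)=0 chase 'b': 0 ⇒ 0;  out=∅∪out(0)=∅
  fail(5) 'dccdb': from fail(4)=1 chase 'b': 1→0 ⇒ 0;  out=∅∪out(0)=∅
  fail(10) 'dacbb': from fail(9)=0 chase 'b': 0 ⇒ 0;  out={1}∪out(0)={1}
  fail(6) 'dccdbb': from fail(5)=0 chase 'b': 0 ⇒ 0;  out={0}∪out(0)={0}

Run:
i=0 'c': node 0→0
i=1 'b': node 0→0
i=2 'd': node 0→1
i=3 'a': node 1→7
i=4 'c': node 7→8
i=5 'b': node 8→9
i=6 'b': node 9→10  → match P1@[2:6]
i=7 'd': node 10→1 (via fail)
i=8 'a': node 1→7
i=9 'c': node 7→8
i=10 'b': node 8→9
i=11 'b': node 9→10  → match P1@[7:11]
i=12 'b': node 10→0 (via fail)
i=13 'd': node 0→1
i=14 'a': node 1→7
i=15 'c': node 7→8
i=16 'b': node 8→9
i=17 'b': node 9→10  → match P1@[13:17]
i=18 'd': node 10→1 (via fail)
i=19 'd': node 1→1 (via fail)
i=20 'a': node 1→7
i=21 'c': node 7→8
i=22 'b': node 8→9
i=23 'b': node 9→10  → match P1@[19:23]
i=24 'b': node 10→0 (via fail)
i=25 'd': node 0→1
i=26 'b': node 1→0 (via fail)
i=27 'd': node 0→1
i=28 'c': node 1→2
i=29 'c': node 2→3
i=30 'd': node 3→4
i=31 'b': node 4→5
i=32 'b': node 5→6  → match P0@[27:32]
i=33 'd': node 6→1 (via fail)
i=34 'd': node 1→1 (via fail)
i=35 'c': node 1→2
i=36 'c': node 2→3
i=37 'd': node 3→4
i=38 'b': node 4→5
i=39 'b': node 5→6  → match P0@[34:39]
i=40 'd': node 6→1 (via fail)
i=41 'd': node 1→1 (via fail)
i=42 'a': node 1→7
i=43 'c': node 7→8
i=44 'b': node 8→9
i=45 'b': node 9→10  → match P1@[41:45]
i=46 'a': node 10→0 (via fail)
i=47 'd': node 0→1
i=48 'c': node 1→2
i=49 'c': node 2→3
i=50 'd': node 3→4
i=51 'b': node 4→5
i=52 'b': node 5→6  → match P0@[47:52]
i=53 'b': node 6→0 (via fail)
i=54 'd': node 0→1
i=55 'c': node 1→2
i=56 'c': node 2→3
i=57 'd': node 3→4
i=58 'b': node 4→5
i=59 'b': node 5→6  → match P0@[54:59]
i=60 'a': node 6→0 (via fail)
i=61 'b': node 0→0
i=62 'b': node 0→0
i=63 'a': node 0→0

All matches (sorted): [[6,1],[11,1],[17,1],[23,1],[32,0],[39,0],[45,1],[52,0],[59,0]]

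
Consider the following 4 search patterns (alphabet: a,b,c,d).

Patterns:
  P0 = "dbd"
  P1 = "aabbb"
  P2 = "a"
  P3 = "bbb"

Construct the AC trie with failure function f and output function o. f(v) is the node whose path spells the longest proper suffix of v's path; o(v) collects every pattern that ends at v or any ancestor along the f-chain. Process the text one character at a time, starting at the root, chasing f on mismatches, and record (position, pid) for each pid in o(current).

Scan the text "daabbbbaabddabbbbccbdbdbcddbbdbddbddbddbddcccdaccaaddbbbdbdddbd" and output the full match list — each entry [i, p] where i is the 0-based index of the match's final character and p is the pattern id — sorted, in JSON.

Build automaton:
Trie nodes:
  0='ε' goto a→4 b→9 d→1
  1='d' goto b→2
  2='db' goto d→3
  3='dbd' goto ·  ←P0
  4='a' goto a→5  ←P2
  5='aa' goto b→6
  6='aab' goto b→7
  7='aabb' goto b→8
  8='aabbb' goto ·  ←P1
  9='b' goto b→10
  10='bb' goto b→11
  11='bbb' goto ·  ←P3

Failure links (BFS by depth):
  n1('d'): parent n0 fail=0; on 'd' 0 → fail=0;  out ∅∪∅=∅
  n4('a'): parent n0 fail=0; on 'a' 0 → fail=0;  out {2}∪∅={2}
  n9('b'): parent n0 fail=0; on 'b' 0 → fail=0;  out ∅∪∅=∅
  n2('db'): parent n1 fail=0; on 'b' 0 → fail=9;  out ∅∪∅=∅
  n5('aa'): parent n4 fail=0; on 'a' 0 → fail=4;  out ∅∪{2}={2}
  n10('bb'): parent n9 fail=0; on 'b' 0 → fail=9;  out ∅∪∅=∅
  n3('dbd'): parent n2 fail=9; on 'd' 9→0 → fail=1;  out {0}∪∅={0}
  n6('aab'): parent n5 fail=4; on 'b' 4→0 → fail=9;  out ∅∪∅=∅
  n11('bbb'): parent n10 fail=9; on 'b' 9 → fail=10;  out {3}∪∅={3}
  n7('aabb'): parent n6 fail=9; on 'b' 9 → fail=10;  out ∅∪∅=∅
  n8('aabbb'): parent n7 fail=10; on 'b' 10 → fail=11;  out {1}∪{3}={1,3}

Text stream:
[0] read 'd'  n0⇒n1
[1] read 'a'  n1⇒n4 (fail-walked)  emit P2@[1:1]
[2] read 'a'  n4⇒n5  emit P2@[2:2]
[3] read 'b'  n5⇒n6
[4] read 'b'  n6⇒n7
[5] read 'b'  n7⇒n8  emit P1@[1:5],P3@[3:5]
[6] read 'b'  n8⇒n11 (fail-walked)  emit P3@[4:6]
[7] read 'a'  n11⇒n4 (fail-walked)  emit P2@[7:7]
[8] read 'a'  n4⇒n5  emit P2@[8:8]
[9] read 'b'  n5⇒n6
[10] read 'd'  n6⇒n1 (fail-walked)
[11] read 'd'  n1⇒n1 (fail-walked)
[12] read 'a'  n1⇒n4 (fail-walked)  emit P2@[12:12]
[13] read 'b'  n4⇒n9 (fail-walked)
[14] read 'b'  n9⇒n10
[15] read 'b'  n10⇒n11  emit P3@[13:15]
[16] read 'b'  n11⇒n11 (fail-walked)  emit P3@[14:16]
[17] read 'c'  n11⇒n0 (fail-walked)
[18] read 'c'  n0⇒n0
[19] read 'b'  n0⇒n9
[20] read 'd'  n9⇒n1 (fail-walked)
[21] read 'b'  n1⇒n2
[22] read 'd'  n2⇒n3  emit P0@[20:22]
[23] read 'b'  n3⇒n2 (fail-walked)
[24] read 'c'  n2⇒n0 (fail-walked)
[25] read 'd'  n0⇒n1
[26] read 'd'  n1⇒n1 (fail-walked)
[27] read 'b'  n1⇒n2
[28] read 'b'  n2⇒n10 (fail-walked)
[29] read 'd'  n10⇒n1 (fail-walked)
[30] read 'b'  n1⇒n2
[31] read 'd'  n2⇒n3  emit P0@[29:31]
[32] read 'd'  n3⇒n1 (fail-walked)
[33] read 'b'  n1⇒n2
[34] read 'd'  n2⇒n3  emit P0@[32:34]
[35] read 'd'  n3⇒n1 (fail-walked)
[36] read 'b'  n1⇒n2
[37] read 'd'  n2⇒n3  emit P0@[35:37]
[38] read 'd'  n3⇒n1 (fail-walked)
[39] read 'b'  n1⇒n2
[40] read 'd'  n2⇒n3  emit P0@[38:40]
[41] read 'd'  n3⇒n1 (fail-walked)
[42] read 'c'  n1⇒n0 (fail-walked)
[43] read 'c'  n0⇒n0
[44] read 'c'  n0⇒n0
[45] read 'd'  n0⇒n1
[46] read 'a'  n1⇒n4 (fail-walked)  emit P2@[46:46]
[47] read 'c'  n4⇒n0 (fail-walked)
[48] read 'c'  n0⇒n0
[49] read 'a'  n0⇒n4  emit P2@[49:49]
[50] read 'a'  n4⇒n5  emit P2@[50:50]
[51] read 'd'  n5⇒n1 (fail-walked)
[52] read 'd'  n1⇒n1 (fail-walked)
[53] read 'b'  n1⇒n2
[54] read 'b'  n2⇒n10 (fail-walked)
[55] read 'b'  n10⇒n11  emit P3@[53:55]
[56] read 'd'  n11⇒n1 (fail-walked)
[57] read 'b'  n1⇒n2
[58] read 'd'  n2⇒n3  emit P0@[56:58]
[59] read 'd'  n3⇒n1 (fail-walked)
[60] read 'd'  n1⇒n1 (fail-walked)
[61] read 'b'  n1⇒n2
[62] read 'd'  n2⇒n3  emit P0@[60:62]

All matches (sorted): [[1,2],[2,2],[5,1],[5,3],[6,3],[7,2],[8,2],[12,2],[15,3],[16,3],[22,0],[31,0],[34,0],[37,0],[40,0],[46,2],[49,2],[50,2],[55,3],[58,0],[62,0]]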